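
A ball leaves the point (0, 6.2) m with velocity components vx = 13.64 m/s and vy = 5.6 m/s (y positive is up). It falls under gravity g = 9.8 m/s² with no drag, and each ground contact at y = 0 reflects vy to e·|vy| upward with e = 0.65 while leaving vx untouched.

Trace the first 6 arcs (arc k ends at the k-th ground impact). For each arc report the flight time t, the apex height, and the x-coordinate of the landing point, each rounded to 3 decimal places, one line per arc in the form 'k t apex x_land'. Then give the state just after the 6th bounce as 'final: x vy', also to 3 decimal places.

1 1.833 7.800 25.004
2 1.640 3.295 47.376
3 1.066 1.392 61.918
4 0.693 0.588 71.370
5 0.450 0.249 77.514
6 0.293 0.105 81.507
final: 81.507 0.933

Arc 1: start y=6.200, vy=5.600 → t=1.833, apex=7.800, x_land=25.004, impact vy=-12.364
  bounce: vy ← 0.65·12.364 = 8.037
Arc 2: start y=0.000, vy=8.037 → t=1.640, apex=3.295, x_land=47.376, impact vy=-8.037
  bounce: vy ← 0.65·8.037 = 5.224
Arc 3: start y=0.000, vy=5.224 → t=1.066, apex=1.392, x_land=61.918, impact vy=-5.224
  bounce: vy ← 0.65·5.224 = 3.396
Arc 4: start y=0.000, vy=3.396 → t=0.693, apex=0.588, x_land=71.370, impact vy=-3.396
  bounce: vy ← 0.65·3.396 = 2.207
Arc 5: start y=0.000, vy=2.207 → t=0.450, apex=0.249, x_land=77.514, impact vy=-2.207
  bounce: vy ← 0.65·2.207 = 1.435
Arc 6: start y=0.000, vy=1.435 → t=0.293, apex=0.105, x_land=81.507, impact vy=-1.435
  bounce: vy ← 0.65·1.435 = 0.933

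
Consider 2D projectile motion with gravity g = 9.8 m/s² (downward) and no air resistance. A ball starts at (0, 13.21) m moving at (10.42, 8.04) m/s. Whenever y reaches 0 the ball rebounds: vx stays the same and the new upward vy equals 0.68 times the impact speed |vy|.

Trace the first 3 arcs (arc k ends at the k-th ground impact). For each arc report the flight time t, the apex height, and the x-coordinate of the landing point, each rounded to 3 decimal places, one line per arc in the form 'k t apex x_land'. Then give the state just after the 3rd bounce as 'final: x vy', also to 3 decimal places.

Arc 1: start y=13.210, vy=8.040 → t=2.656, apex=16.508, x_land=27.674, impact vy=-17.988
  bounce: vy ← 0.68·17.988 = 12.232
Arc 2: start y=0.000, vy=12.232 → t=2.496, apex=7.633, x_land=53.685, impact vy=-12.232
  bounce: vy ← 0.68·12.232 = 8.318
Arc 3: start y=0.000, vy=8.318 → t=1.697, apex=3.530, x_land=71.373, impact vy=-8.318
  bounce: vy ← 0.68·8.318 = 5.656

1 2.656 16.508 27.674
2 2.496 7.633 53.685
3 1.697 3.530 71.373
final: 71.373 5.656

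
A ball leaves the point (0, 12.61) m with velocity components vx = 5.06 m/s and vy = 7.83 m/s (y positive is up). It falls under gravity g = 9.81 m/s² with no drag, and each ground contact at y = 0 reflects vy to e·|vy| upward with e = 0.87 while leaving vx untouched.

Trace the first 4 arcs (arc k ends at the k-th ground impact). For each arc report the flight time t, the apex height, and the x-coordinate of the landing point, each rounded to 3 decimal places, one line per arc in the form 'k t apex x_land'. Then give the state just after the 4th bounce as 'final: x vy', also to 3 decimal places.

1 2.589 15.735 13.102
2 3.116 11.910 28.871
3 2.711 9.014 42.590
4 2.359 6.823 54.526
final: 54.526 10.066

Arc 1: start y=12.610, vy=7.830 → t=2.589, apex=15.735, x_land=13.102, impact vy=-17.570
  bounce: vy ← 0.87·17.570 = 15.286
Arc 2: start y=0.000, vy=15.286 → t=3.116, apex=11.910, x_land=28.871, impact vy=-15.286
  bounce: vy ← 0.87·15.286 = 13.299
Arc 3: start y=0.000, vy=13.299 → t=2.711, apex=9.014, x_land=42.590, impact vy=-13.299
  bounce: vy ← 0.87·13.299 = 11.570
Arc 4: start y=0.000, vy=11.570 → t=2.359, apex=6.823, x_land=54.526, impact vy=-11.570
  bounce: vy ← 0.87·11.570 = 10.066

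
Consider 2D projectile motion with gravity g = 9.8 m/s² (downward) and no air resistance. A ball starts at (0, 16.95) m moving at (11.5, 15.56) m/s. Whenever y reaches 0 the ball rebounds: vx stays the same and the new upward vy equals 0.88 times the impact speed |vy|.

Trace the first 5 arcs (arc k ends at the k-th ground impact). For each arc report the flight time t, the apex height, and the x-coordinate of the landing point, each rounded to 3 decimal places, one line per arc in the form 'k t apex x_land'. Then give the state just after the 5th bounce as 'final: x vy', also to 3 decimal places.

1 4.033 29.303 46.382
2 4.304 22.692 95.877
3 3.787 17.573 139.433
4 3.333 13.608 177.763
5 2.933 10.538 211.493
final: 211.493 12.647

Arc 1: start y=16.950, vy=15.560 → t=4.033, apex=29.303, x_land=46.382, impact vy=-23.965
  bounce: vy ← 0.88·23.965 = 21.089
Arc 2: start y=0.000, vy=21.089 → t=4.304, apex=22.692, x_land=95.877, impact vy=-21.089
  bounce: vy ← 0.88·21.089 = 18.559
Arc 3: start y=0.000, vy=18.559 → t=3.787, apex=17.573, x_land=139.433, impact vy=-18.559
  bounce: vy ← 0.88·18.559 = 16.332
Arc 4: start y=0.000, vy=16.332 → t=3.333, apex=13.608, x_land=177.763, impact vy=-16.332
  bounce: vy ← 0.88·16.332 = 14.372
Arc 5: start y=0.000, vy=14.372 → t=2.933, apex=10.538, x_land=211.493, impact vy=-14.372
  bounce: vy ← 0.88·14.372 = 12.647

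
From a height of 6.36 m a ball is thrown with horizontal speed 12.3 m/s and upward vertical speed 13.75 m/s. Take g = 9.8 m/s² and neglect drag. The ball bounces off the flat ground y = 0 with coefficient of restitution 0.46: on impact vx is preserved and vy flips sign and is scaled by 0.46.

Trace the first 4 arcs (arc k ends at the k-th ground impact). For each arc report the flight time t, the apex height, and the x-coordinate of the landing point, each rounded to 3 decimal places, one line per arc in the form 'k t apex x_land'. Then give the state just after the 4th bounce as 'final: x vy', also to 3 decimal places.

Arc 1: start y=6.360, vy=13.750 → t=3.210, apex=16.006, x_land=39.488, impact vy=-17.712
  bounce: vy ← 0.46·17.712 = 8.148
Arc 2: start y=0.000, vy=8.148 → t=1.663, apex=3.387, x_land=59.940, impact vy=-8.148
  bounce: vy ← 0.46·8.148 = 3.748
Arc 3: start y=0.000, vy=3.748 → t=0.765, apex=0.717, x_land=69.348, impact vy=-3.748
  bounce: vy ← 0.46·3.748 = 1.724
Arc 4: start y=0.000, vy=1.724 → t=0.352, apex=0.152, x_land=73.676, impact vy=-1.724
  bounce: vy ← 0.46·1.724 = 0.793

1 3.210 16.006 39.488
2 1.663 3.387 59.940
3 0.765 0.717 69.348
4 0.352 0.152 73.676
final: 73.676 0.793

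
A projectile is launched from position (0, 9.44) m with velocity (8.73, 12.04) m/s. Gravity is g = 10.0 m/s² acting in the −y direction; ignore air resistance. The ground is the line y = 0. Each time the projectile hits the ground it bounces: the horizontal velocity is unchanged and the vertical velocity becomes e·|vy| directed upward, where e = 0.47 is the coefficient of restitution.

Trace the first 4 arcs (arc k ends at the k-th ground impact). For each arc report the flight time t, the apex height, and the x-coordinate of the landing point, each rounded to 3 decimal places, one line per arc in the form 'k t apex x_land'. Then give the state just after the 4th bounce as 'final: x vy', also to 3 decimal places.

Arc 1: start y=9.440, vy=12.040 → t=3.031, apex=16.688, x_land=26.460, impact vy=-18.269
  bounce: vy ← 0.47·18.269 = 8.586
Arc 2: start y=0.000, vy=8.586 → t=1.717, apex=3.686, x_land=41.452, impact vy=-8.586
  bounce: vy ← 0.47·8.586 = 4.036
Arc 3: start y=0.000, vy=4.036 → t=0.807, apex=0.814, x_land=48.498, impact vy=-4.036
  bounce: vy ← 0.47·4.036 = 1.897
Arc 4: start y=0.000, vy=1.897 → t=0.379, apex=0.180, x_land=51.810, impact vy=-1.897
  bounce: vy ← 0.47·1.897 = 0.891

1 3.031 16.688 26.460
2 1.717 3.686 41.452
3 0.807 0.814 48.498
4 0.379 0.180 51.810
final: 51.810 0.891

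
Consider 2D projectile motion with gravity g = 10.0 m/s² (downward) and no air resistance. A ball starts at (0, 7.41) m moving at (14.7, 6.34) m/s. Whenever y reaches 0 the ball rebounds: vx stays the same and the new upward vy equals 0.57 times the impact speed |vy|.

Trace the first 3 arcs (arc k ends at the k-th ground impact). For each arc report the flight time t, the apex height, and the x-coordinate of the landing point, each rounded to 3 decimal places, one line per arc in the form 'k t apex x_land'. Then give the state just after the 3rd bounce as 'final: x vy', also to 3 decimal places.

Arc 1: start y=7.410, vy=6.340 → t=2.007, apex=9.420, x_land=29.497, impact vy=-13.726
  bounce: vy ← 0.57·13.726 = 7.824
Arc 2: start y=0.000, vy=7.824 → t=1.565, apex=3.060, x_land=52.498, impact vy=-7.824
  bounce: vy ← 0.57·7.824 = 4.459
Arc 3: start y=0.000, vy=4.459 → t=0.892, apex=0.994, x_land=65.609, impact vy=-4.459
  bounce: vy ← 0.57·4.459 = 2.542

1 2.007 9.420 29.497
2 1.565 3.060 52.498
3 0.892 0.994 65.609
final: 65.609 2.542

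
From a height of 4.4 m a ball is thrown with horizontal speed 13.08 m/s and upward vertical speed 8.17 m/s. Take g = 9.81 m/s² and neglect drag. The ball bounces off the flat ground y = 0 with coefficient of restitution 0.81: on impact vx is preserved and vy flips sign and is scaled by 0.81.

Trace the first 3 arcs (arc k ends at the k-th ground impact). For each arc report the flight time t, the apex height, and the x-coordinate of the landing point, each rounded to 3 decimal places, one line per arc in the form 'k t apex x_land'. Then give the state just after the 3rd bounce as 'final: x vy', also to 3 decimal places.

1 2.094 7.802 27.390
2 2.043 5.119 54.114
3 1.655 3.359 75.761
final: 75.761 6.575

Arc 1: start y=4.400, vy=8.170 → t=2.094, apex=7.802, x_land=27.390, impact vy=-12.372
  bounce: vy ← 0.81·12.372 = 10.022
Arc 2: start y=0.000, vy=10.022 → t=2.043, apex=5.119, x_land=54.114, impact vy=-10.022
  bounce: vy ← 0.81·10.022 = 8.118
Arc 3: start y=0.000, vy=8.118 → t=1.655, apex=3.359, x_land=75.761, impact vy=-8.118
  bounce: vy ← 0.81·8.118 = 6.575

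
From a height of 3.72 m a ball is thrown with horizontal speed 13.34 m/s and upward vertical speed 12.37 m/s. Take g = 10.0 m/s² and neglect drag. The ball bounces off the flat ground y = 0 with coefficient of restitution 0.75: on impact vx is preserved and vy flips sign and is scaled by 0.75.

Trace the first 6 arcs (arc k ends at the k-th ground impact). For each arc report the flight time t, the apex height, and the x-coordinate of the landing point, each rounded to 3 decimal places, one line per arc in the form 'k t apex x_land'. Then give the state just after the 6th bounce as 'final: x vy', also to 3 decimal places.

Arc 1: start y=3.720, vy=12.370 → t=2.745, apex=11.371, x_land=36.619, impact vy=-15.080
  bounce: vy ← 0.75·15.080 = 11.310
Arc 2: start y=0.000, vy=11.310 → t=2.262, apex=6.396, x_land=66.795, impact vy=-11.310
  bounce: vy ← 0.75·11.310 = 8.483
Arc 3: start y=0.000, vy=8.483 → t=1.697, apex=3.598, x_land=89.426, impact vy=-8.483
  bounce: vy ← 0.75·8.483 = 6.362
Arc 4: start y=0.000, vy=6.362 → t=1.272, apex=2.024, x_land=106.400, impact vy=-6.362
  bounce: vy ← 0.75·6.362 = 4.772
Arc 5: start y=0.000, vy=4.772 → t=0.954, apex=1.138, x_land=119.131, impact vy=-4.772
  bounce: vy ← 0.75·4.772 = 3.579
Arc 6: start y=0.000, vy=3.579 → t=0.716, apex=0.640, x_land=128.678, impact vy=-3.579
  bounce: vy ← 0.75·3.579 = 2.684

1 2.745 11.371 36.619
2 2.262 6.396 66.795
3 1.697 3.598 89.426
4 1.272 2.024 106.400
5 0.954 1.138 119.131
6 0.716 0.640 128.678
final: 128.678 2.684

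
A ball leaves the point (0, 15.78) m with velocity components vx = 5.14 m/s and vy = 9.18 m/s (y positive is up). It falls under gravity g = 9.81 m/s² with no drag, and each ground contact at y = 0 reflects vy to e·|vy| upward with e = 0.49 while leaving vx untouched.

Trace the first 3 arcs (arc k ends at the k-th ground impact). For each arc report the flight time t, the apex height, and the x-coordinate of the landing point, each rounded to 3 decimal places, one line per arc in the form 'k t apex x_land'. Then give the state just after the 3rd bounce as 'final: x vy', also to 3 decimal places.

1 2.959 20.075 15.208
2 1.983 4.820 25.399
3 0.971 1.157 30.392
final: 30.392 2.335

Arc 1: start y=15.780, vy=9.180 → t=2.959, apex=20.075, x_land=15.208, impact vy=-19.846
  bounce: vy ← 0.49·19.846 = 9.725
Arc 2: start y=0.000, vy=9.725 → t=1.983, apex=4.820, x_land=25.399, impact vy=-9.725
  bounce: vy ← 0.49·9.725 = 4.765
Arc 3: start y=0.000, vy=4.765 → t=0.971, apex=1.157, x_land=30.392, impact vy=-4.765
  bounce: vy ← 0.49·4.765 = 2.335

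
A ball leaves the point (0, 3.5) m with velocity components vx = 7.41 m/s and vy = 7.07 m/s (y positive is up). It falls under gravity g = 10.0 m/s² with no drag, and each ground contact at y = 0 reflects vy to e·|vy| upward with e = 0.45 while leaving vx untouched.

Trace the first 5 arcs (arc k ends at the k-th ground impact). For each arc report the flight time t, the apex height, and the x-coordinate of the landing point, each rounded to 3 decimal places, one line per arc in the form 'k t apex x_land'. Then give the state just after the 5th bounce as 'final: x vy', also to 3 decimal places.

1 1.802 5.999 13.356
2 0.986 1.215 20.661
3 0.444 0.246 23.948
4 0.200 0.050 25.427
5 0.090 0.010 26.093
final: 26.093 0.202

Arc 1: start y=3.500, vy=7.070 → t=1.802, apex=5.999, x_land=13.356, impact vy=-10.954
  bounce: vy ← 0.45·10.954 = 4.929
Arc 2: start y=0.000, vy=4.929 → t=0.986, apex=1.215, x_land=20.661, impact vy=-4.929
  bounce: vy ← 0.45·4.929 = 2.218
Arc 3: start y=0.000, vy=2.218 → t=0.444, apex=0.246, x_land=23.948, impact vy=-2.218
  bounce: vy ← 0.45·2.218 = 0.998
Arc 4: start y=0.000, vy=0.998 → t=0.200, apex=0.050, x_land=25.427, impact vy=-0.998
  bounce: vy ← 0.45·0.998 = 0.449
Arc 5: start y=0.000, vy=0.449 → t=0.090, apex=0.010, x_land=26.093, impact vy=-0.449
  bounce: vy ← 0.45·0.449 = 0.202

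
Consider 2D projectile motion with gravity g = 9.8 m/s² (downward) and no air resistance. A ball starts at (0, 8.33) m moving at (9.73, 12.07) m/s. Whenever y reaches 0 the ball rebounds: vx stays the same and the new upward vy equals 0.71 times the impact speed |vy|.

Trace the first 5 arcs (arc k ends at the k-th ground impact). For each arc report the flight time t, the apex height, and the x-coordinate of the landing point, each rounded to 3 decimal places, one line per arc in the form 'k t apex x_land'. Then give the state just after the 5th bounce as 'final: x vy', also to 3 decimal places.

Arc 1: start y=8.330, vy=12.070 → t=3.025, apex=15.763, x_land=29.435, impact vy=-17.577
  bounce: vy ← 0.71·17.577 = 12.480
Arc 2: start y=0.000, vy=12.480 → t=2.547, apex=7.946, x_land=54.216, impact vy=-12.480
  bounce: vy ← 0.71·12.480 = 8.861
Arc 3: start y=0.000, vy=8.861 → t=1.808, apex=4.006, x_land=71.811, impact vy=-8.861
  bounce: vy ← 0.71·8.861 = 6.291
Arc 4: start y=0.000, vy=6.291 → t=1.284, apex=2.019, x_land=84.303, impact vy=-6.291
  bounce: vy ← 0.71·6.291 = 4.467
Arc 5: start y=0.000, vy=4.467 → t=0.912, apex=1.018, x_land=93.173, impact vy=-4.467
  bounce: vy ← 0.71·4.467 = 3.171

1 3.025 15.763 29.435
2 2.547 7.946 54.216
3 1.808 4.006 71.811
4 1.284 2.019 84.303
5 0.912 1.018 93.173
final: 93.173 3.171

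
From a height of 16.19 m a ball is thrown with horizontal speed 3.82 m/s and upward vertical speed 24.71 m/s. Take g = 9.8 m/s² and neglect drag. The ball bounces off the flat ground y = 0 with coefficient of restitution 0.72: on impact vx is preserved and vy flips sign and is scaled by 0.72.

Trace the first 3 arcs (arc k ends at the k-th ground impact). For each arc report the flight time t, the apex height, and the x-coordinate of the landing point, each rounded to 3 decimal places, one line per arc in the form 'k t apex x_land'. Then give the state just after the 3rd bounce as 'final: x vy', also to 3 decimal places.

1 5.630 47.342 21.506
2 4.476 24.542 38.604
3 3.223 12.723 50.915
final: 50.915 11.370

Arc 1: start y=16.190, vy=24.710 → t=5.630, apex=47.342, x_land=21.506, impact vy=-30.462
  bounce: vy ← 0.72·30.462 = 21.932
Arc 2: start y=0.000, vy=21.932 → t=4.476, apex=24.542, x_land=38.604, impact vy=-21.932
  bounce: vy ← 0.72·21.932 = 15.791
Arc 3: start y=0.000, vy=15.791 → t=3.223, apex=12.723, x_land=50.915, impact vy=-15.791
  bounce: vy ← 0.72·15.791 = 11.370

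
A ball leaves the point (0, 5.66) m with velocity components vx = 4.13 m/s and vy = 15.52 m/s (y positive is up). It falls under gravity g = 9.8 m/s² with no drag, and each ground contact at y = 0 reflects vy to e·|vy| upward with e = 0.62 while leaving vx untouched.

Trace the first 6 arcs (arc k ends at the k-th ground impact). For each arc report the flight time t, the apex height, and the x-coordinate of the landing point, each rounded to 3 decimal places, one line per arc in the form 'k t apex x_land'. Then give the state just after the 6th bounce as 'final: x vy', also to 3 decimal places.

Arc 1: start y=5.660, vy=15.520 → t=3.498, apex=17.949, x_land=14.445, impact vy=-18.757
  bounce: vy ← 0.62·18.757 = 11.629
Arc 2: start y=0.000, vy=11.629 → t=2.373, apex=6.900, x_land=24.247, impact vy=-11.629
  bounce: vy ← 0.62·11.629 = 7.210
Arc 3: start y=0.000, vy=7.210 → t=1.471, apex=2.652, x_land=30.324, impact vy=-7.210
  bounce: vy ← 0.62·7.210 = 4.470
Arc 4: start y=0.000, vy=4.470 → t=0.912, apex=1.020, x_land=34.091, impact vy=-4.470
  bounce: vy ← 0.62·4.470 = 2.772
Arc 5: start y=0.000, vy=2.772 → t=0.566, apex=0.392, x_land=36.427, impact vy=-2.772
  bounce: vy ← 0.62·2.772 = 1.718
Arc 6: start y=0.000, vy=1.718 → t=0.351, apex=0.151, x_land=37.876, impact vy=-1.718
  bounce: vy ← 0.62·1.718 = 1.065

1 3.498 17.949 14.445
2 2.373 6.900 24.247
3 1.471 2.652 30.324
4 0.912 1.020 34.091
5 0.566 0.392 36.427
6 0.351 0.151 37.876
final: 37.876 1.065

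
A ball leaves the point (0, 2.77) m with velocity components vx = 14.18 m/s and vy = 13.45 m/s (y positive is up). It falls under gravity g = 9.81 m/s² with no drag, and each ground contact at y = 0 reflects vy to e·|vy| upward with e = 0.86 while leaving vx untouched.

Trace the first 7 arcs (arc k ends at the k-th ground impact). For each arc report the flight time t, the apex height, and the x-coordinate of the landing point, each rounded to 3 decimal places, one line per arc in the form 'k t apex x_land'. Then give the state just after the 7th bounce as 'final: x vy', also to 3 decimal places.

1 2.935 11.990 41.612
2 2.689 8.868 79.745
3 2.313 6.559 112.539
4 1.989 4.851 140.742
5 1.710 3.588 164.997
6 1.471 2.653 185.856
7 1.265 1.963 203.795
final: 203.795 5.336

Arc 1: start y=2.770, vy=13.450 → t=2.935, apex=11.990, x_land=41.612, impact vy=-15.338
  bounce: vy ← 0.86·15.338 = 13.191
Arc 2: start y=0.000, vy=13.191 → t=2.689, apex=8.868, x_land=79.745, impact vy=-13.191
  bounce: vy ← 0.86·13.191 = 11.344
Arc 3: start y=0.000, vy=11.344 → t=2.313, apex=6.559, x_land=112.539, impact vy=-11.344
  bounce: vy ← 0.86·11.344 = 9.756
Arc 4: start y=0.000, vy=9.756 → t=1.989, apex=4.851, x_land=140.742, impact vy=-9.756
  bounce: vy ← 0.86·9.756 = 8.390
Arc 5: start y=0.000, vy=8.390 → t=1.710, apex=3.588, x_land=164.997, impact vy=-8.390
  bounce: vy ← 0.86·8.390 = 7.215
Arc 6: start y=0.000, vy=7.215 → t=1.471, apex=2.653, x_land=185.856, impact vy=-7.215
  bounce: vy ← 0.86·7.215 = 6.205
Arc 7: start y=0.000, vy=6.205 → t=1.265, apex=1.963, x_land=203.795, impact vy=-6.205
  bounce: vy ← 0.86·6.205 = 5.336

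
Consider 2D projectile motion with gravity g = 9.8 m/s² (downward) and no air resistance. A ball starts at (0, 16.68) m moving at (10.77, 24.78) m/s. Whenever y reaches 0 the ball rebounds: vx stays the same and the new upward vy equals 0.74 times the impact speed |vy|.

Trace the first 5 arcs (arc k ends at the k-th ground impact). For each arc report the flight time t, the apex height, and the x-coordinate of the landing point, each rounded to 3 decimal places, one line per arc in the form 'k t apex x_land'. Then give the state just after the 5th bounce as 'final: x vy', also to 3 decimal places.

Arc 1: start y=16.680, vy=24.780 → t=5.659, apex=48.009, x_land=60.944, impact vy=-30.675
  bounce: vy ← 0.74·30.675 = 22.700
Arc 2: start y=0.000, vy=22.700 → t=4.633, apex=26.290, x_land=110.837, impact vy=-22.700
  bounce: vy ← 0.74·22.700 = 16.798
Arc 3: start y=0.000, vy=16.798 → t=3.428, apex=14.396, x_land=147.758, impact vy=-16.798
  bounce: vy ← 0.74·16.798 = 12.430
Arc 4: start y=0.000, vy=12.430 → t=2.537, apex=7.883, x_land=175.080, impact vy=-12.430
  bounce: vy ← 0.74·12.430 = 9.198
Arc 5: start y=0.000, vy=9.198 → t=1.877, apex=4.317, x_land=195.298, impact vy=-9.198
  bounce: vy ← 0.74·9.198 = 6.807

1 5.659 48.009 60.944
2 4.633 26.290 110.837
3 3.428 14.396 147.758
4 2.537 7.883 175.080
5 1.877 4.317 195.298
final: 195.298 6.807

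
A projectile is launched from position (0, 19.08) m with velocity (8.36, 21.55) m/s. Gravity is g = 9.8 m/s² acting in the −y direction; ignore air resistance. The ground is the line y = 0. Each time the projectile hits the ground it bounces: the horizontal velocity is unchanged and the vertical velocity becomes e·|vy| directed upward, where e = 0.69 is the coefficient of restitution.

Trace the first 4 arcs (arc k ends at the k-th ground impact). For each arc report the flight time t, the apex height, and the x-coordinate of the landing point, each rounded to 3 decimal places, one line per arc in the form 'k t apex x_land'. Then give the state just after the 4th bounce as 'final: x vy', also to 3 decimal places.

Arc 1: start y=19.080, vy=21.550 → t=5.154, apex=42.774, x_land=43.084, impact vy=-28.955
  bounce: vy ← 0.69·28.955 = 19.979
Arc 2: start y=0.000, vy=19.979 → t=4.077, apex=20.365, x_land=77.170, impact vy=-19.979
  bounce: vy ← 0.69·19.979 = 13.785
Arc 3: start y=0.000, vy=13.785 → t=2.813, apex=9.696, x_land=100.689, impact vy=-13.785
  bounce: vy ← 0.69·13.785 = 9.512
Arc 4: start y=0.000, vy=9.512 → t=1.941, apex=4.616, x_land=116.917, impact vy=-9.512
  bounce: vy ← 0.69·9.512 = 6.563

1 5.154 42.774 43.084
2 4.077 20.365 77.170
3 2.813 9.696 100.689
4 1.941 4.616 116.917
final: 116.917 6.563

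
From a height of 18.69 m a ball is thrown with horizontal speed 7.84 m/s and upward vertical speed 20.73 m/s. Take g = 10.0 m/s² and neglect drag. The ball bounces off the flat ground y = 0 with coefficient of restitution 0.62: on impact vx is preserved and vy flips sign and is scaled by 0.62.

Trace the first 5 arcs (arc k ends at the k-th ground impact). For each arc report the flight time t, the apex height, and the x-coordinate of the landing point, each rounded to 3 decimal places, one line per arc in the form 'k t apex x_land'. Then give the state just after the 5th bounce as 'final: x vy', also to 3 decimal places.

1 4.908 40.177 38.476
2 3.515 15.444 66.034
3 2.179 5.937 83.119
4 1.351 2.282 93.712
5 0.838 0.877 100.280
final: 100.280 2.597

Arc 1: start y=18.690, vy=20.730 → t=4.908, apex=40.177, x_land=38.476, impact vy=-28.347
  bounce: vy ← 0.62·28.347 = 17.575
Arc 2: start y=0.000, vy=17.575 → t=3.515, apex=15.444, x_land=66.034, impact vy=-17.575
  bounce: vy ← 0.62·17.575 = 10.896
Arc 3: start y=0.000, vy=10.896 → t=2.179, apex=5.937, x_land=83.119, impact vy=-10.896
  bounce: vy ← 0.62·10.896 = 6.756
Arc 4: start y=0.000, vy=6.756 → t=1.351, apex=2.282, x_land=93.712, impact vy=-6.756
  bounce: vy ← 0.62·6.756 = 4.189
Arc 5: start y=0.000, vy=4.189 → t=0.838, apex=0.877, x_land=100.280, impact vy=-4.189
  bounce: vy ← 0.62·4.189 = 2.597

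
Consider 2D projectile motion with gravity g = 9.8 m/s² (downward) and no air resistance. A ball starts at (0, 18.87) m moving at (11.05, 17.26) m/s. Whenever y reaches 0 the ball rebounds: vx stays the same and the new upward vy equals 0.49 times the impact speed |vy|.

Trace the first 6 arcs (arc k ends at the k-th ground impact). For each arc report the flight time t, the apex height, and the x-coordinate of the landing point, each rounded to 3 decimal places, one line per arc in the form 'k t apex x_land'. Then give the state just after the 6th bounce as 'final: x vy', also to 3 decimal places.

Arc 1: start y=18.870, vy=17.260 → t=4.398, apex=34.069, x_land=48.599, impact vy=-25.841
  bounce: vy ← 0.49·25.841 = 12.662
Arc 2: start y=0.000, vy=12.662 → t=2.584, apex=8.180, x_land=77.153, impact vy=-12.662
  bounce: vy ← 0.49·12.662 = 6.204
Arc 3: start y=0.000, vy=6.204 → t=1.266, apex=1.964, x_land=91.145, impact vy=-6.204
  bounce: vy ← 0.49·6.204 = 3.040
Arc 4: start y=0.000, vy=3.040 → t=0.620, apex=0.472, x_land=98.001, impact vy=-3.040
  bounce: vy ← 0.49·3.040 = 1.490
Arc 5: start y=0.000, vy=1.490 → t=0.304, apex=0.113, x_land=101.360, impact vy=-1.490
  bounce: vy ← 0.49·1.490 = 0.730
Arc 6: start y=0.000, vy=0.730 → t=0.149, apex=0.027, x_land=103.006, impact vy=-0.730
  bounce: vy ← 0.49·0.730 = 0.358

1 4.398 34.069 48.599
2 2.584 8.180 77.153
3 1.266 1.964 91.145
4 0.620 0.472 98.001
5 0.304 0.113 101.360
6 0.149 0.027 103.006
final: 103.006 0.358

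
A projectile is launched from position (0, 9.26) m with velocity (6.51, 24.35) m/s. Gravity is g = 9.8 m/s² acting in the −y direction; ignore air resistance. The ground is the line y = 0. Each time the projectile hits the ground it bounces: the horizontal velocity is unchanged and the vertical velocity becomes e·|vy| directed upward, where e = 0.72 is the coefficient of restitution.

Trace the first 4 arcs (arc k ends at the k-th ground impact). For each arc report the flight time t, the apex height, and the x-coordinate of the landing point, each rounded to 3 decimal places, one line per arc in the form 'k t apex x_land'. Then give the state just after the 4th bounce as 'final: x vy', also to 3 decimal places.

1 5.324 39.511 34.661
2 4.089 20.483 61.281
3 2.944 10.618 80.447
4 2.120 5.504 94.247
final: 94.247 7.479

Arc 1: start y=9.260, vy=24.350 → t=5.324, apex=39.511, x_land=34.661, impact vy=-27.828
  bounce: vy ← 0.72·27.828 = 20.036
Arc 2: start y=0.000, vy=20.036 → t=4.089, apex=20.483, x_land=61.281, impact vy=-20.036
  bounce: vy ← 0.72·20.036 = 14.426
Arc 3: start y=0.000, vy=14.426 → t=2.944, apex=10.618, x_land=80.447, impact vy=-14.426
  bounce: vy ← 0.72·14.426 = 10.387
Arc 4: start y=0.000, vy=10.387 → t=2.120, apex=5.504, x_land=94.247, impact vy=-10.387
  bounce: vy ← 0.72·10.387 = 7.479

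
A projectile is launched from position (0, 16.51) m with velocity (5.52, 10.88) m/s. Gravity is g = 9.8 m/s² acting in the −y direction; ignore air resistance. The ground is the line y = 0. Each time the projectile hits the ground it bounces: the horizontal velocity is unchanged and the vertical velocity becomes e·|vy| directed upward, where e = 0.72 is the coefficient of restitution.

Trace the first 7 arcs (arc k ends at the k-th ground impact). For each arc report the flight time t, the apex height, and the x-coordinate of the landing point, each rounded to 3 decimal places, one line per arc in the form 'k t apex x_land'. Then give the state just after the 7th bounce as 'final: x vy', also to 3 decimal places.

Arc 1: start y=16.510, vy=10.880 → t=3.255, apex=22.550, x_land=17.970, impact vy=-21.023
  bounce: vy ← 0.72·21.023 = 15.137
Arc 2: start y=0.000, vy=15.137 → t=3.089, apex=11.690, x_land=35.022, impact vy=-15.137
  bounce: vy ← 0.72·15.137 = 10.898
Arc 3: start y=0.000, vy=10.898 → t=2.224, apex=6.060, x_land=47.299, impact vy=-10.898
  bounce: vy ← 0.72·10.898 = 7.847
Arc 4: start y=0.000, vy=7.847 → t=1.601, apex=3.141, x_land=56.139, impact vy=-7.847
  bounce: vy ← 0.72·7.847 = 5.650
Arc 5: start y=0.000, vy=5.650 → t=1.153, apex=1.629, x_land=62.503, impact vy=-5.650
  bounce: vy ← 0.72·5.650 = 4.068
Arc 6: start y=0.000, vy=4.068 → t=0.830, apex=0.844, x_land=67.086, impact vy=-4.068
  bounce: vy ← 0.72·4.068 = 2.929
Arc 7: start y=0.000, vy=2.929 → t=0.598, apex=0.438, x_land=70.385, impact vy=-2.929
  bounce: vy ← 0.72·2.929 = 2.109

1 3.255 22.550 17.970
2 3.089 11.690 35.022
3 2.224 6.060 47.299
4 1.601 3.141 56.139
5 1.153 1.629 62.503
6 0.830 0.844 67.086
7 0.598 0.438 70.385
final: 70.385 2.109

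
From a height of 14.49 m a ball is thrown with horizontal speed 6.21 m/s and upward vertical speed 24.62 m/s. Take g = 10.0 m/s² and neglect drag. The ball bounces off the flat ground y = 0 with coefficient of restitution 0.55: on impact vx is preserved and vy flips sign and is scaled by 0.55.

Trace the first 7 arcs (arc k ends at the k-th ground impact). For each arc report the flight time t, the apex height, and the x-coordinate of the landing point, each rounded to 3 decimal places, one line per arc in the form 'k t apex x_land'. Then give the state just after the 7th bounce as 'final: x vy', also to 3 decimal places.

1 5.455 44.797 33.877
2 3.293 13.551 54.324
3 1.811 4.099 65.569
4 0.996 1.240 71.755
5 0.548 0.375 75.156
6 0.301 0.113 77.027
7 0.166 0.034 78.057
final: 78.057 0.456

Arc 1: start y=14.490, vy=24.620 → t=5.455, apex=44.797, x_land=33.877, impact vy=-29.932
  bounce: vy ← 0.55·29.932 = 16.463
Arc 2: start y=0.000, vy=16.463 → t=3.293, apex=13.551, x_land=54.324, impact vy=-16.463
  bounce: vy ← 0.55·16.463 = 9.055
Arc 3: start y=0.000, vy=9.055 → t=1.811, apex=4.099, x_land=65.569, impact vy=-9.055
  bounce: vy ← 0.55·9.055 = 4.980
Arc 4: start y=0.000, vy=4.980 → t=0.996, apex=1.240, x_land=71.755, impact vy=-4.980
  bounce: vy ← 0.55·4.980 = 2.739
Arc 5: start y=0.000, vy=2.739 → t=0.548, apex=0.375, x_land=75.156, impact vy=-2.739
  bounce: vy ← 0.55·2.739 = 1.506
Arc 6: start y=0.000, vy=1.506 → t=0.301, apex=0.113, x_land=77.027, impact vy=-1.506
  bounce: vy ← 0.55·1.506 = 0.829
Arc 7: start y=0.000, vy=0.829 → t=0.166, apex=0.034, x_land=78.057, impact vy=-0.829
  bounce: vy ← 0.55·0.829 = 0.456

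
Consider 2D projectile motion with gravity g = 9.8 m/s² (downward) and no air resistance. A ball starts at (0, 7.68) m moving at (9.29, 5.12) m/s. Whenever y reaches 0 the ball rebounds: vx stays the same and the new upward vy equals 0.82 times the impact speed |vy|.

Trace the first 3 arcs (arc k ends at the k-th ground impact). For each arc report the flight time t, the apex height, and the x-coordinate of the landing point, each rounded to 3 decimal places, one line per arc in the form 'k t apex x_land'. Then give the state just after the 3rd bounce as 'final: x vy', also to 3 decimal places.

Arc 1: start y=7.680, vy=5.120 → t=1.879, apex=9.017, x_land=17.456, impact vy=-13.294
  bounce: vy ← 0.82·13.294 = 10.901
Arc 2: start y=0.000, vy=10.901 → t=2.225, apex=6.063, x_land=38.124, impact vy=-10.901
  bounce: vy ← 0.82·10.901 = 8.939
Arc 3: start y=0.000, vy=8.939 → t=1.824, apex=4.077, x_land=55.072, impact vy=-8.939
  bounce: vy ← 0.82·8.939 = 7.330

1 1.879 9.017 17.456
2 2.225 6.063 38.124
3 1.824 4.077 55.072
final: 55.072 7.330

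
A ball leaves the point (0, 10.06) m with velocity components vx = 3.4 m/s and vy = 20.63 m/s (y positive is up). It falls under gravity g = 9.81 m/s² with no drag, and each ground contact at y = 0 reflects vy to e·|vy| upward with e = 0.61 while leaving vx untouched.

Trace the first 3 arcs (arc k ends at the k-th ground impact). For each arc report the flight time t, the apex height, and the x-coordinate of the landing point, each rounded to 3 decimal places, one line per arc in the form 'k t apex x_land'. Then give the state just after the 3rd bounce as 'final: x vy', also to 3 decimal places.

Arc 1: start y=10.060, vy=20.630 → t=4.647, apex=31.752, x_land=15.801, impact vy=-24.959
  bounce: vy ← 0.61·24.959 = 15.225
Arc 2: start y=0.000, vy=15.225 → t=3.104, apex=11.815, x_land=26.354, impact vy=-15.225
  bounce: vy ← 0.61·15.225 = 9.287
Arc 3: start y=0.000, vy=9.287 → t=1.893, apex=4.396, x_land=32.792, impact vy=-9.287
  bounce: vy ← 0.61·9.287 = 5.665

1 4.647 31.752 15.801
2 3.104 11.815 26.354
3 1.893 4.396 32.792
final: 32.792 5.665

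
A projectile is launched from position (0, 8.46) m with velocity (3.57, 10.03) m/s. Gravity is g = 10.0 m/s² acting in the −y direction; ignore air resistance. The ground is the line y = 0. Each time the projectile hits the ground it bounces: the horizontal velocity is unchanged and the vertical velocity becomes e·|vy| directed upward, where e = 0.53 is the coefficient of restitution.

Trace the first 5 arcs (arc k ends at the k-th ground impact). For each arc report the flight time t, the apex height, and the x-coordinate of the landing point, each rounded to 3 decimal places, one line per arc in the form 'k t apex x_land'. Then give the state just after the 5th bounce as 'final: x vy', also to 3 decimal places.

1 2.646 13.490 9.445
2 1.741 3.789 15.660
3 0.923 1.064 18.955
4 0.489 0.299 20.701
5 0.259 0.084 21.626
final: 21.626 0.687

Arc 1: start y=8.460, vy=10.030 → t=2.646, apex=13.490, x_land=9.445, impact vy=-16.426
  bounce: vy ← 0.53·16.426 = 8.706
Arc 2: start y=0.000, vy=8.706 → t=1.741, apex=3.789, x_land=15.660, impact vy=-8.706
  bounce: vy ← 0.53·8.706 = 4.614
Arc 3: start y=0.000, vy=4.614 → t=0.923, apex=1.064, x_land=18.955, impact vy=-4.614
  bounce: vy ← 0.53·4.614 = 2.445
Arc 4: start y=0.000, vy=2.445 → t=0.489, apex=0.299, x_land=20.701, impact vy=-2.445
  bounce: vy ← 0.53·2.445 = 1.296
Arc 5: start y=0.000, vy=1.296 → t=0.259, apex=0.084, x_land=21.626, impact vy=-1.296
  bounce: vy ← 0.53·1.296 = 0.687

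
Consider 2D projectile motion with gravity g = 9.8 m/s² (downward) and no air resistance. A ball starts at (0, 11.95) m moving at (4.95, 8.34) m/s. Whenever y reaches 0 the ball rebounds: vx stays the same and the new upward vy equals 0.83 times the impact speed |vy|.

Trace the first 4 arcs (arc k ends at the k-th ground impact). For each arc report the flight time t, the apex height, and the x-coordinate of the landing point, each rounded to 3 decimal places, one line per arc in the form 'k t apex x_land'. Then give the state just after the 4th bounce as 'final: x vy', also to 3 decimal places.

Arc 1: start y=11.950, vy=8.340 → t=2.630, apex=15.499, x_land=13.016, impact vy=-17.429
  bounce: vy ← 0.83·17.429 = 14.466
Arc 2: start y=0.000, vy=14.466 → t=2.952, apex=10.677, x_land=27.630, impact vy=-14.466
  bounce: vy ← 0.83·14.466 = 12.007
Arc 3: start y=0.000, vy=12.007 → t=2.450, apex=7.355, x_land=39.759, impact vy=-12.007
  bounce: vy ← 0.83·12.007 = 9.966
Arc 4: start y=0.000, vy=9.966 → t=2.034, apex=5.067, x_land=49.827, impact vy=-9.966
  bounce: vy ← 0.83·9.966 = 8.272

1 2.630 15.499 13.016
2 2.952 10.677 27.630
3 2.450 7.355 39.759
4 2.034 5.067 49.827
final: 49.827 8.272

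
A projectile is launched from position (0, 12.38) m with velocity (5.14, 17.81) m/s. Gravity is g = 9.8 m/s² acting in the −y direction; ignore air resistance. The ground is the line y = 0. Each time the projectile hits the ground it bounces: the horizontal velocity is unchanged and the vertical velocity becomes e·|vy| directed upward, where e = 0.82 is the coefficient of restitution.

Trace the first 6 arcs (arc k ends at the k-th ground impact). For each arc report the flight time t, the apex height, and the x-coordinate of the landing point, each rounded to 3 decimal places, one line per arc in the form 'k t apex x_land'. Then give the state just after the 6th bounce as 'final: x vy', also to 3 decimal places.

1 4.232 28.563 21.751
2 3.960 19.206 42.103
3 3.247 12.914 58.792
4 2.662 8.683 72.477
5 2.183 5.839 83.699
6 1.790 3.926 92.901
final: 92.901 7.193

Arc 1: start y=12.380, vy=17.810 → t=4.232, apex=28.563, x_land=21.751, impact vy=-23.661
  bounce: vy ← 0.82·23.661 = 19.402
Arc 2: start y=0.000, vy=19.402 → t=3.960, apex=19.206, x_land=42.103, impact vy=-19.402
  bounce: vy ← 0.82·19.402 = 15.910
Arc 3: start y=0.000, vy=15.910 → t=3.247, apex=12.914, x_land=58.792, impact vy=-15.910
  bounce: vy ← 0.82·15.910 = 13.046
Arc 4: start y=0.000, vy=13.046 → t=2.662, apex=8.683, x_land=72.477, impact vy=-13.046
  bounce: vy ← 0.82·13.046 = 10.698
Arc 5: start y=0.000, vy=10.698 → t=2.183, apex=5.839, x_land=83.699, impact vy=-10.698
  bounce: vy ← 0.82·10.698 = 8.772
Arc 6: start y=0.000, vy=8.772 → t=1.790, apex=3.926, x_land=92.901, impact vy=-8.772
  bounce: vy ← 0.82·8.772 = 7.193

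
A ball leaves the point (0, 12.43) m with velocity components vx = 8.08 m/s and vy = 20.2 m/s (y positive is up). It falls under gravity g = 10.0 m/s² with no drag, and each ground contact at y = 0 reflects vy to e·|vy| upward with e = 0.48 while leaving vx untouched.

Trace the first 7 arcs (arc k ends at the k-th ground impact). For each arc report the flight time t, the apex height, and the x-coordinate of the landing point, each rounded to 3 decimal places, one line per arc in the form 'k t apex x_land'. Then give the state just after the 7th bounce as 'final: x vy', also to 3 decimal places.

Arc 1: start y=12.430, vy=20.200 → t=4.582, apex=32.832, x_land=37.027, impact vy=-25.625
  bounce: vy ← 0.48·25.625 = 12.300
Arc 2: start y=0.000, vy=12.300 → t=2.460, apex=7.564, x_land=56.903, impact vy=-12.300
  bounce: vy ← 0.48·12.300 = 5.904
Arc 3: start y=0.000, vy=5.904 → t=1.181, apex=1.743, x_land=66.444, impact vy=-5.904
  bounce: vy ← 0.48·5.904 = 2.834
Arc 4: start y=0.000, vy=2.834 → t=0.567, apex=0.402, x_land=71.024, impact vy=-2.834
  bounce: vy ← 0.48·2.834 = 1.360
Arc 5: start y=0.000, vy=1.360 → t=0.272, apex=0.093, x_land=73.222, impact vy=-1.360
  bounce: vy ← 0.48·1.360 = 0.653
Arc 6: start y=0.000, vy=0.653 → t=0.131, apex=0.021, x_land=74.277, impact vy=-0.653
  bounce: vy ← 0.48·0.653 = 0.313
Arc 7: start y=0.000, vy=0.313 → t=0.063, apex=0.005, x_land=74.784, impact vy=-0.313
  bounce: vy ← 0.48·0.313 = 0.150

1 4.582 32.832 37.027
2 2.460 7.564 56.903
3 1.181 1.743 66.444
4 0.567 0.402 71.024
5 0.272 0.093 73.222
6 0.131 0.021 74.277
7 0.063 0.005 74.784
final: 74.784 0.150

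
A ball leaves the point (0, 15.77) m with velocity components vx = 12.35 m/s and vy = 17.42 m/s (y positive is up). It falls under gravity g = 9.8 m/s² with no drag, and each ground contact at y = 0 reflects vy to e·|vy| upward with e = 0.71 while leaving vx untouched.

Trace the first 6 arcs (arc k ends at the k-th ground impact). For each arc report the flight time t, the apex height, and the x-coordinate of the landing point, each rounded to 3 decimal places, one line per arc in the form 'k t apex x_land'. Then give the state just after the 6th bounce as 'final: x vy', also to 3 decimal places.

Arc 1: start y=15.770, vy=17.420 → t=4.303, apex=31.252, x_land=53.142, impact vy=-24.750
  bounce: vy ← 0.71·24.750 = 17.572
Arc 2: start y=0.000, vy=17.572 → t=3.586, apex=15.754, x_land=97.432, impact vy=-17.572
  bounce: vy ← 0.71·17.572 = 12.476
Arc 3: start y=0.000, vy=12.476 → t=2.546, apex=7.942, x_land=128.877, impact vy=-12.476
  bounce: vy ← 0.71·12.476 = 8.858
Arc 4: start y=0.000, vy=8.858 → t=1.808, apex=4.003, x_land=151.204, impact vy=-8.858
  bounce: vy ← 0.71·8.858 = 6.289
Arc 5: start y=0.000, vy=6.289 → t=1.284, apex=2.018, x_land=167.055, impact vy=-6.289
  bounce: vy ← 0.71·6.289 = 4.465
Arc 6: start y=0.000, vy=4.465 → t=0.911, apex=1.017, x_land=178.310, impact vy=-4.465
  bounce: vy ← 0.71·4.465 = 3.170

1 4.303 31.252 53.142
2 3.586 15.754 97.432
3 2.546 7.942 128.877
4 1.808 4.003 151.204
5 1.284 2.018 167.055
6 0.911 1.017 178.310
final: 178.310 3.170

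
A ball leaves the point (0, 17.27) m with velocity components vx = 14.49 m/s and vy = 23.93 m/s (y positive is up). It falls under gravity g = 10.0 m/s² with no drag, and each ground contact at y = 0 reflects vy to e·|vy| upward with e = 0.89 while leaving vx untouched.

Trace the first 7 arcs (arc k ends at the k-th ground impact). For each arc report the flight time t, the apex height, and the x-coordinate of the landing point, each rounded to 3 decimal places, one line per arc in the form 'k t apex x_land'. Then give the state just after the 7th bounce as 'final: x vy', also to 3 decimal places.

Arc 1: start y=17.270, vy=23.930 → t=5.423, apex=45.902, x_land=78.578, impact vy=-30.299
  bounce: vy ← 0.89·30.299 = 26.966
Arc 2: start y=0.000, vy=26.966 → t=5.393, apex=36.359, x_land=156.727, impact vy=-26.966
  bounce: vy ← 0.89·26.966 = 24.000
Arc 3: start y=0.000, vy=24.000 → t=4.800, apex=28.800, x_land=226.279, impact vy=-24.000
  bounce: vy ← 0.89·24.000 = 21.360
Arc 4: start y=0.000, vy=21.360 → t=4.272, apex=22.813, x_land=288.180, impact vy=-21.360
  bounce: vy ← 0.89·21.360 = 19.010
Arc 5: start y=0.000, vy=19.010 → t=3.802, apex=18.070, x_land=343.272, impact vy=-19.010
  bounce: vy ← 0.89·19.010 = 16.919
Arc 6: start y=0.000, vy=16.919 → t=3.384, apex=14.313, x_land=392.304, impact vy=-16.919
  bounce: vy ← 0.89·16.919 = 15.058
Arc 7: start y=0.000, vy=15.058 → t=3.012, apex=11.337, x_land=435.943, impact vy=-15.058
  bounce: vy ← 0.89·15.058 = 13.402

1 5.423 45.902 78.578
2 5.393 36.359 156.727
3 4.800 28.800 226.279
4 4.272 22.813 288.180
5 3.802 18.070 343.272
6 3.384 14.313 392.304
7 3.012 11.337 435.943
final: 435.943 13.402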